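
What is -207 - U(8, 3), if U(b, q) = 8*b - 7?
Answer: -264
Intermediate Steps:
U(b, q) = -7 + 8*b
-207 - U(8, 3) = -207 - (-7 + 8*8) = -207 - (-7 + 64) = -207 - 1*57 = -207 - 57 = -264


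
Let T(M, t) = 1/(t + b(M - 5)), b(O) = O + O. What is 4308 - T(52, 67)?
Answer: 693587/161 ≈ 4308.0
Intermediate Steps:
b(O) = 2*O
T(M, t) = 1/(-10 + t + 2*M) (T(M, t) = 1/(t + 2*(M - 5)) = 1/(t + 2*(-5 + M)) = 1/(t + (-10 + 2*M)) = 1/(-10 + t + 2*M))
4308 - T(52, 67) = 4308 - 1/(-10 + 67 + 2*52) = 4308 - 1/(-10 + 67 + 104) = 4308 - 1/161 = 693587/161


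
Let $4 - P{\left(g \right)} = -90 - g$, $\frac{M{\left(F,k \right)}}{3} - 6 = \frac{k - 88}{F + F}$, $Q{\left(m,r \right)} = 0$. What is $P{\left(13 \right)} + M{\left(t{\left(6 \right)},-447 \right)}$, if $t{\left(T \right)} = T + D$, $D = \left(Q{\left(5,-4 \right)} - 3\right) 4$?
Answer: $\frac{1035}{4} \approx 258.75$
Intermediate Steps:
$D = -12$ ($D = \left(0 - 3\right) 4 = \left(-3\right) 4 = -12$)
$t{\left(T \right)} = -12 + T$ ($t{\left(T \right)} = T - 12 = -12 + T$)
$M{\left(F,k \right)} = 18 + \frac{3 \left(-88 + k\right)}{2 F}$ ($M{\left(F,k \right)} = 18 + 3 \frac{k - 88}{F + F} = 18 + 3 \frac{-88 + k}{2 F} = 18 + \frac{3 \left(-88 + k\right)}{2 F}$)
$P{\left(g \right)} = 94 + g$ ($P{\left(g \right)} = 4 - \left(-90 - g\right) = 4 + \left(90 + g\right) = 94 + g$)
$P{\left(13 \right)} + M{\left(t{\left(6 \right)},-447 \right)} = \left(94 + 13\right) + \frac{3 \left(-88 - 447 + 12 \left(-12 + 6\right)\right)}{2 \left(-12 + 6\right)} = 107 + \frac{3 \left(-88 - 447 + 12 \left(-6\right)\right)}{2 \left(-6\right)} = 107 + \frac{3}{2} \left(- \frac{1}{6}\right) \left(-88 - 447 - 72\right) = 107 + \frac{3}{2} \left(- \frac{1}{6}\right) \left(-607\right) = 107 + \frac{607}{4} = \frac{1035}{4}$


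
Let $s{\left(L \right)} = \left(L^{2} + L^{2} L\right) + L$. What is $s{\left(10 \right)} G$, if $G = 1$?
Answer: $1110$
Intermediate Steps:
$s{\left(L \right)} = L + L^{2} + L^{3}$ ($s{\left(L \right)} = \left(L^{2} + L^{3}\right) + L = L + L^{2} + L^{3}$)
$s{\left(10 \right)} G = 10 \left(1 + 10 + 10^{2}\right) 1 = 10 \left(1 + 10 + 100\right) 1 = 10 \cdot 111 \cdot 1 = 1110 \cdot 1 = 1110$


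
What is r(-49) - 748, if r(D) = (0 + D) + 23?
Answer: -774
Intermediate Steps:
r(D) = 23 + D (r(D) = D + 23 = 23 + D)
r(-49) - 748 = (23 - 49) - 748 = -26 - 748 = -774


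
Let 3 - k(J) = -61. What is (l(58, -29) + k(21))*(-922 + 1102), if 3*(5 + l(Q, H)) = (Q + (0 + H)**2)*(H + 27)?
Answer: -97260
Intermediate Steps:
k(J) = 64 (k(J) = 3 - 1*(-61) = 3 + 61 = 64)
l(Q, H) = -5 + (27 + H)*(Q + H**2)/3 (l(Q, H) = -5 + ((Q + (0 + H)**2)*(H + 27))/3 = -5 + ((Q + H**2)*(27 + H))/3 = -5 + ((27 + H)*(Q + H**2))/3 = -5 + (27 + H)*(Q + H**2)/3)
(l(58, -29) + k(21))*(-922 + 1102) = ((-5 + 9*58 + 9*(-29)**2 + (1/3)*(-29)**3 + (1/3)*(-29)*58) + 64)*(-922 + 1102) = ((-5 + 522 + 9*841 + (1/3)*(-24389) - 1682/3) + 64)*180 = ((-5 + 522 + 7569 - 24389/3 - 1682/3) + 64)*180 = (-1813/3 + 64)*180 = -1621/3*180 = -97260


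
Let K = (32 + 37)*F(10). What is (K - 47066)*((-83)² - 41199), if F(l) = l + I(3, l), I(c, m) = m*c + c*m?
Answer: 1449117160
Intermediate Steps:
I(c, m) = 2*c*m (I(c, m) = c*m + c*m = 2*c*m)
F(l) = 7*l (F(l) = l + 2*3*l = l + 6*l = 7*l)
K = 4830 (K = (32 + 37)*(7*10) = 69*70 = 4830)
(K - 47066)*((-83)² - 41199) = (4830 - 47066)*((-83)² - 41199) = -42236*(6889 - 41199) = -42236*(-34310) = 1449117160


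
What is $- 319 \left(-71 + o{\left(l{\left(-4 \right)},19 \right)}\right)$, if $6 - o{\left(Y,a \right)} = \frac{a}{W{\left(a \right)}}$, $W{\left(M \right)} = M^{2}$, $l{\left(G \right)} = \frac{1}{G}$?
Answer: $\frac{394284}{19} \approx 20752.0$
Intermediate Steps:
$o{\left(Y,a \right)} = 6 - \frac{1}{a}$ ($o{\left(Y,a \right)} = 6 - \frac{a}{a^{2}} = 6 - \frac{1}{a}$)
$- 319 \left(-71 + o{\left(l{\left(-4 \right)},19 \right)}\right) = - 319 \left(-71 + \left(6 - \frac{1}{19}\right)\right) = - 319 \left(-71 + \frac{113}{19}\right) = \left(-319\right) \left(- \frac{1236}{19}\right) = \frac{394284}{19}$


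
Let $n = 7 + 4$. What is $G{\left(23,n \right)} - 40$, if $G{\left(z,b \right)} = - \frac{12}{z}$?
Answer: $- \frac{932}{23} \approx -40.522$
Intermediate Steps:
$n = 11$
$G{\left(23,n \right)} - 40 = - \frac{12}{23} - 40 = - \frac{932}{23}$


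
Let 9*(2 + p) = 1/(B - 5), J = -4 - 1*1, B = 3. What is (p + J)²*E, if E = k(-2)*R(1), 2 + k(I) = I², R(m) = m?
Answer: 16129/162 ≈ 99.562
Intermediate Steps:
J = -5 (J = -4 - 1 = -5)
k(I) = -2 + I²
p = -37/18 (p = -2 + 1/(9*(3 - 5)) = -2 + (⅑)/(-2) = -2 + (⅑)*(-½) = -2 - 1/18 = -37/18 ≈ -2.0556)
E = 2 (E = (-2 + (-2)²)*1 = (-2 + 4)*1 = 2*1 = 2)
(p + J)²*E = (-37/18 - 5)²*2 = (-127/18)²*2 = (16129/324)*2 = 16129/162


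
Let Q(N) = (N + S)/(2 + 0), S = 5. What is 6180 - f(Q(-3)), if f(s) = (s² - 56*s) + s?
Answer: 6234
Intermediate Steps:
Q(N) = 5/2 + N/2 (Q(N) = (N + 5)/(2 + 0) = (5 + N)/2 = (5 + N)*(½) = 5/2 + N/2)
f(s) = s² - 55*s
6180 - f(Q(-3)) = 6180 - (5/2 + (½)*(-3))*(-55 + (5/2 + (½)*(-3))) = 6180 - (5/2 - 3/2)*(-55 + (5/2 - 3/2)) = 6180 - (-55 + 1) = 6180 - (-54) = 6180 - 1*(-54) = 6180 + 54 = 6234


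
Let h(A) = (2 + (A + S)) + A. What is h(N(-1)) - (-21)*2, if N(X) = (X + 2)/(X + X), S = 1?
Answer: 44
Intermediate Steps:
N(X) = (2 + X)/(2*X) (N(X) = (2 + X)/((2*X)) = (2 + X)*(1/(2*X)) = (2 + X)/(2*X))
h(A) = 3 + 2*A (h(A) = (2 + (A + 1)) + A = (2 + (1 + A)) + A = (3 + A) + A = 3 + 2*A)
h(N(-1)) - (-21)*2 = (3 + 2*((½)*(2 - 1)/(-1))) - (-21)*2 = (3 + 2*((½)*(-1)*1)) - 1*(-42) = (3 + 2*(-½)) + 42 = (3 - 1) + 42 = 2 + 42 = 44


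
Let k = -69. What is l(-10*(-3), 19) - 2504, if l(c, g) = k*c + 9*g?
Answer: -4403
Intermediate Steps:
l(c, g) = -69*c + 9*g
l(-10*(-3), 19) - 2504 = (-(-690)*(-3) + 9*19) - 2504 = (-69*30 + 171) - 2504 = (-2070 + 171) - 2504 = -1899 - 2504 = -4403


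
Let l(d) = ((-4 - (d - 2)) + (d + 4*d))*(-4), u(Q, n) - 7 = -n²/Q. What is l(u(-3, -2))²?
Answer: 141376/9 ≈ 15708.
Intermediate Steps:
u(Q, n) = 7 - n²/Q
l(d) = 8 - 16*d (l(d) = ((-4 - (-2 + d)) + 5*d)*(-4) = ((-4 + (2 - d)) + 5*d)*(-4) = ((-2 - d) + 5*d)*(-4) = (-2 + 4*d)*(-4) = 8 - 16*d)
l(u(-3, -2))² = (8 - 16*(7 - 1*(-2)²/(-3)))² = (8 - 16*(7 - 1*(-⅓)*4))² = (8 - 16*(7 + 4/3))² = (8 - 16*25/3)² = (8 - 400/3)² = (-376/3)² = 141376/9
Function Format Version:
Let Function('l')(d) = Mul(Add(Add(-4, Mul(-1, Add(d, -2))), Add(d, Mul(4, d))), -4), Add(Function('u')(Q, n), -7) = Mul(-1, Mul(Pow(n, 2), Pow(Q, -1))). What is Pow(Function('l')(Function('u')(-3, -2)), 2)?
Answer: Rational(141376, 9) ≈ 15708.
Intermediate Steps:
Function('u')(Q, n) = Add(7, Mul(-1, Pow(Q, -1), Pow(n, 2))) (Function('u')(Q, n) = Add(7, Mul(-1, Mul(Pow(n, 2), Pow(Q, -1)))) = Add(7, Mul(-1, Mul(Pow(Q, -1), Pow(n, 2)))) = Add(7, Mul(-1, Pow(Q, -1), Pow(n, 2))))
Function('l')(d) = Add(8, Mul(-16, d)) (Function('l')(d) = Mul(Add(Add(-4, Mul(-1, Add(-2, d))), Mul(5, d)), -4) = Mul(Add(Add(-4, Add(2, Mul(-1, d))), Mul(5, d)), -4) = Mul(Add(Add(-2, Mul(-1, d)), Mul(5, d)), -4) = Mul(Add(-2, Mul(4, d)), -4) = Add(8, Mul(-16, d)))
Pow(Function('l')(Function('u')(-3, -2)), 2) = Pow(Add(8, Mul(-16, Add(7, Mul(-1, Pow(-3, -1), Pow(-2, 2))))), 2) = Pow(Add(8, Mul(-16, Add(7, Mul(-1, Rational(-1, 3), 4)))), 2) = Pow(Add(8, Mul(-16, Add(7, Rational(4, 3)))), 2) = Pow(Add(8, Mul(-16, Rational(25, 3))), 2) = Pow(Add(8, Rational(-400, 3)), 2) = Pow(Rational(-376, 3), 2) = Rational(141376, 9)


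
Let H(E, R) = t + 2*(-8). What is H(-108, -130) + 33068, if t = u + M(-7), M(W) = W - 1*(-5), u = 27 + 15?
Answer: 33092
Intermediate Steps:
u = 42
M(W) = 5 + W (M(W) = W + 5 = 5 + W)
t = 40 (t = 42 + (5 - 7) = 42 - 2 = 40)
H(E, R) = 24 (H(E, R) = 40 + 2*(-8) = 40 - 16 = 24)
H(-108, -130) + 33068 = 24 + 33068 = 33092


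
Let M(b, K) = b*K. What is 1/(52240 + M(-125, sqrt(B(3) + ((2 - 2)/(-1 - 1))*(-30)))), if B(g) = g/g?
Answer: 1/52115 ≈ 1.9188e-5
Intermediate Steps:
B(g) = 1
M(b, K) = K*b
1/(52240 + M(-125, sqrt(B(3) + ((2 - 2)/(-1 - 1))*(-30)))) = 1/(52240 + sqrt(1 + ((2 - 2)/(-1 - 1))*(-30))*(-125)) = 1/(52240 + sqrt(1 + (0/(-2))*(-30))*(-125)) = 1/(52240 + sqrt(1 + (0*(-1/2))*(-30))*(-125)) = 1/(52240 + sqrt(1 + 0*(-30))*(-125)) = 1/(52240 + sqrt(1 + 0)*(-125)) = 1/(52240 + sqrt(1)*(-125)) = 1/(52240 + 1*(-125)) = 1/(52240 - 125) = 1/52115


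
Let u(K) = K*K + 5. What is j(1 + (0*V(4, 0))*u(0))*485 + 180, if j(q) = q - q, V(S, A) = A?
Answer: 180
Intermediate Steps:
u(K) = 5 + K² (u(K) = K² + 5 = 5 + K²)
j(q) = 0
j(1 + (0*V(4, 0))*u(0))*485 + 180 = 0*485 + 180 = 0 + 180 = 180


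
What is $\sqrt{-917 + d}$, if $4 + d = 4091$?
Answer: $\sqrt{3170} \approx 56.303$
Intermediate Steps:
$d = 4087$ ($d = -4 + 4091 = 4087$)
$\sqrt{-917 + d} = \sqrt{-917 + 4087} = \sqrt{3170}$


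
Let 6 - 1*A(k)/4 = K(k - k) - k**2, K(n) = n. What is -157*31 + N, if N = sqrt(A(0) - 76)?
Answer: -4867 + 2*I*sqrt(13) ≈ -4867.0 + 7.2111*I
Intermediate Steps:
A(k) = 24 + 4*k**2 (A(k) = 24 - 4*((k - k) - k**2) = 24 - 4*(0 - k**2) = 24 - (-4)*k**2 = 24 + 4*k**2)
N = 2*I*sqrt(13) (N = sqrt((24 + 4*0**2) - 76) = sqrt((24 + 4*0) - 76) = sqrt((24 + 0) - 76) = sqrt(24 - 76) = sqrt(-52) = 2*I*sqrt(13) ≈ 7.2111*I)
-157*31 + N = -157*31 + 2*I*sqrt(13) = -4867 + 2*I*sqrt(13)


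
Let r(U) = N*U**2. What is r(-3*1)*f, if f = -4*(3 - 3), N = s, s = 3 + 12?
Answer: 0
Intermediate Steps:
s = 15
N = 15
f = 0 (f = -4*0 = 0)
r(U) = 15*U**2
r(-3*1)*f = (15*(-3*1)**2)*0 = (15*(-3)**2)*0 = (15*9)*0 = 135*0 = 0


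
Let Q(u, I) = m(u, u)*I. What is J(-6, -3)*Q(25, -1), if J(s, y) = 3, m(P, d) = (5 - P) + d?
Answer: -15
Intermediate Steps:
m(P, d) = 5 + d - P
Q(u, I) = 5*I (Q(u, I) = (5 + u - u)*I = 5*I)
J(-6, -3)*Q(25, -1) = 3*(5*(-1)) = 3*(-5) = -15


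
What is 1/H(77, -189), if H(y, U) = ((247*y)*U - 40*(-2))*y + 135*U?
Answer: -1/276802862 ≈ -3.6127e-9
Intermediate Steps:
H(y, U) = 135*U + y*(80 + 247*U*y) (H(y, U) = (247*U*y + 80)*y + 135*U = (80 + 247*U*y)*y + 135*U = y*(80 + 247*U*y) + 135*U = 135*U + y*(80 + 247*U*y))
1/H(77, -189) = 1/(80*77 + 135*(-189) + 247*(-189)*77**2) = 1/(6160 - 25515 + 247*(-189)*5929) = 1/(6160 - 25515 - 276783507) = 1/(-276802862) = -1/276802862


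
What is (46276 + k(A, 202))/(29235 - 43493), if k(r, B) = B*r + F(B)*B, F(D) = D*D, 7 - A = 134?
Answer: -4131515/7129 ≈ -579.54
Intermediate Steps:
A = -127 (A = 7 - 1*134 = 7 - 134 = -127)
F(D) = D²
k(r, B) = B³ + B*r (k(r, B) = B*r + B²*B = B*r + B³ = B³ + B*r)
(46276 + k(A, 202))/(29235 - 43493) = (46276 + 202*(-127 + 202²))/(29235 - 43493) = (46276 + 202*(-127 + 40804))/(-14258) = (46276 + 202*40677)*(-1/14258) = (46276 + 8216754)*(-1/14258) = 8263030*(-1/14258) = -4131515/7129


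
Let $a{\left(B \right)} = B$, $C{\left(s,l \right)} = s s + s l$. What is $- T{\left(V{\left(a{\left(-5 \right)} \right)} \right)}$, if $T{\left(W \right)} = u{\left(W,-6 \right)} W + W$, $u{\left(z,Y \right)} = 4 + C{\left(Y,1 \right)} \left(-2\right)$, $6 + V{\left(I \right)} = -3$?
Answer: $-495$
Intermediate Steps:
$C{\left(s,l \right)} = s^{2} + l s$
$V{\left(I \right)} = -9$ ($V{\left(I \right)} = -6 - 3 = -9$)
$u{\left(z,Y \right)} = 4 - 2 Y \left(1 + Y\right)$ ($u{\left(z,Y \right)} = 4 + Y \left(1 + Y\right) \left(-2\right) = 4 - 2 Y \left(1 + Y\right)$)
$T{\left(W \right)} = - 55 W$ ($T{\left(W \right)} = \left(4 - - 12 \left(1 - 6\right)\right) W + W = \left(4 - \left(-12\right) \left(-5\right)\right) W + W = \left(4 - 60\right) W + W = - 56 W + W = - 55 W$)
$- T{\left(V{\left(a{\left(-5 \right)} \right)} \right)} = - \left(-55\right) \left(-9\right) = \left(-1\right) 495 = -495$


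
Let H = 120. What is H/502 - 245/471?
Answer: -33235/118221 ≈ -0.28113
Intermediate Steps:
H/502 - 245/471 = 120/502 - 245/471 = 120*(1/502) - 245*1/471 = 60/251 - 245/471 = -33235/118221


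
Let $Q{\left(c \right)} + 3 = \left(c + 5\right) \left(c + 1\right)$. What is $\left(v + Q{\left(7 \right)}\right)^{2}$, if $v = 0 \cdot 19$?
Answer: $8649$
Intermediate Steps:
$Q{\left(c \right)} = -3 + \left(1 + c\right) \left(5 + c\right)$ ($Q{\left(c \right)} = -3 + \left(c + 5\right) \left(c + 1\right) = -3 + \left(5 + c\right) \left(1 + c\right) = -3 + \left(1 + c\right) \left(5 + c\right)$)
$v = 0$
$\left(v + Q{\left(7 \right)}\right)^{2} = \left(0 + \left(2 + 7^{2} + 6 \cdot 7\right)\right)^{2} = \left(0 + \left(2 + 49 + 42\right)\right)^{2} = \left(0 + 93\right)^{2} = 93^{2} = 8649$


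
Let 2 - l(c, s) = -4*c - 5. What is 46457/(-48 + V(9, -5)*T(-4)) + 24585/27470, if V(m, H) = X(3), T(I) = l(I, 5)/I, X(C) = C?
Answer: -1020127727/906510 ≈ -1125.3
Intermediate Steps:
l(c, s) = 7 + 4*c (l(c, s) = 2 - (-4*c - 5) = 2 - (-5 - 4*c) = 2 + (5 + 4*c) = 7 + 4*c)
T(I) = (7 + 4*I)/I
V(m, H) = 3
46457/(-48 + V(9, -5)*T(-4)) + 24585/27470 = 46457/(-48 + 3*(4 + 7/(-4))) + 24585/27470 = 46457/(-48 + 3*(4 + 7*(-1/4))) + 24585*(1/27470) = 46457/(-48 + 3*(4 - 7/4)) + 4917/5494 = 46457/(-48 + 3*(9/4)) + 4917/5494 = 46457/(-48 + 27/4) + 4917/5494 = 46457/(-165/4) + 4917/5494 = 46457*(-4/165) + 4917/5494 = -185828/165 + 4917/5494 = -1020127727/906510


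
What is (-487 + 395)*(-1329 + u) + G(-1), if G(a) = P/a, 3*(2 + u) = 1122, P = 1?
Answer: 88043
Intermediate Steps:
u = 372 (u = -2 + (1/3)*1122 = -2 + 374 = 372)
G(a) = 1/a
(-487 + 395)*(-1329 + u) + G(-1) = (-487 + 395)*(-1329 + 372) + 1/(-1) = -92*(-957) - 1 = 88044 - 1 = 88043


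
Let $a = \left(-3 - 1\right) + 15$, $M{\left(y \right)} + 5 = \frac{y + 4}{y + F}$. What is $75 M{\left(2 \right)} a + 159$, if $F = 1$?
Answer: $-2316$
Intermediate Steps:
$M{\left(y \right)} = -5 + \frac{4 + y}{1 + y}$ ($M{\left(y \right)} = -5 + \frac{y + 4}{y + 1} = -5 + \frac{4 + y}{1 + y}$)
$a = 11$ ($a = -4 + 15 = 11$)
$75 M{\left(2 \right)} a + 159 = 75 \frac{-1 - 8}{1 + 2} \cdot 11 + 159 = 75 \frac{-1 - 8}{3} \cdot 11 + 159 = 75 \cdot \frac{1}{3} \left(-9\right) 11 + 159 = 75 \left(\left(-3\right) 11\right) + 159 = 75 \left(-33\right) + 159 = -2475 + 159 = -2316$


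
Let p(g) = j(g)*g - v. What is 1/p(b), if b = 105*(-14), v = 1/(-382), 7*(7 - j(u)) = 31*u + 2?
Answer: -382/3659395739 ≈ -1.0439e-7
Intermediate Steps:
j(u) = 47/7 - 31*u/7 (j(u) = 7 - (31*u + 2)/7 = 7 - (2 + 31*u)/7 = 7 + (-2/7 - 31*u/7) = 47/7 - 31*u/7)
v = -1/382 ≈ -0.0026178
b = -1470
p(g) = 1/382 + g*(47/7 - 31*g/7) (p(g) = (47/7 - 31*g/7)*g - 1*(-1/382) = g*(47/7 - 31*g/7) + 1/382 = 1/382 + g*(47/7 - 31*g/7))
1/p(b) = 1/(1/382 - ⅐*(-1470)*(-47 + 31*(-1470))) = 1/(1/382 - ⅐*(-1470)*(-47 - 45570)) = 1/(1/382 - ⅐*(-1470)*(-45617)) = 1/(1/382 - 9579570) = 1/(-3659395739/382) = -382/3659395739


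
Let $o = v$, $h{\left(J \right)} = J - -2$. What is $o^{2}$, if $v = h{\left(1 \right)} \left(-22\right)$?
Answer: $4356$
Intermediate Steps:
$h{\left(J \right)} = 2 + J$ ($h{\left(J \right)} = J + 2 = 2 + J$)
$v = -66$ ($v = \left(2 + 1\right) \left(-22\right) = 3 \left(-22\right) = -66$)
$o = -66$
$o^{2} = \left(-66\right)^{2} = 4356$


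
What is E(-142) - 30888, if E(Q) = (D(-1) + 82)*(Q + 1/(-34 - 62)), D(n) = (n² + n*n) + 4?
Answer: -520619/12 ≈ -43385.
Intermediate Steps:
D(n) = 4 + 2*n² (D(n) = (n² + n²) + 4 = 2*n² + 4 = 4 + 2*n²)
E(Q) = -11/12 + 88*Q (E(Q) = ((4 + 2*(-1)²) + 82)*(Q + 1/(-34 - 62)) = ((4 + 2*1) + 82)*(Q + 1/(-96)) = ((4 + 2) + 82)*(Q - 1/96) = (6 + 82)*(-1/96 + Q) = 88*(-1/96 + Q) = -11/12 + 88*Q)
E(-142) - 30888 = (-11/12 + 88*(-142)) - 30888 = (-11/12 - 12496) - 30888 = -149963/12 - 30888 = -520619/12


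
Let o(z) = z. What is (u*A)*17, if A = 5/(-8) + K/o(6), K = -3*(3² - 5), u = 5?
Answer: -1785/8 ≈ -223.13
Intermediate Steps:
K = -12 (K = -3*(9 - 5) = -3*4 = -12)
A = -21/8 (A = 5/(-8) - 12/6 = 5*(-⅛) - 12*⅙ = -5/8 - 2 = -21/8 ≈ -2.6250)
(u*A)*17 = (5*(-21/8))*17 = -105/8*17 = -1785/8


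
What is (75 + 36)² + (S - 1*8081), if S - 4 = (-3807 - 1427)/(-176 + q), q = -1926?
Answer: 4463061/1051 ≈ 4246.5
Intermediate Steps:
S = 6821/1051 (S = 4 + (-3807 - 1427)/(-176 - 1926) = 4 - 5234/(-2102) = 4 - 5234*(-1/2102) = 4 + 2617/1051 = 6821/1051 ≈ 6.4900)
(75 + 36)² + (S - 1*8081) = (75 + 36)² + (6821/1051 - 1*8081) = 111² + (6821/1051 - 8081) = 12321 - 8486310/1051 = 4463061/1051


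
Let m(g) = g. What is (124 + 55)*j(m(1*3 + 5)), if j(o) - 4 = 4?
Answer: 1432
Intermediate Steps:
j(o) = 8 (j(o) = 4 + 4 = 8)
(124 + 55)*j(m(1*3 + 5)) = (124 + 55)*8 = 179*8 = 1432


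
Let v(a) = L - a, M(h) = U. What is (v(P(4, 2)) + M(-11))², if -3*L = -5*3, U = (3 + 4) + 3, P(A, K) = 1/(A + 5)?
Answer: 17956/81 ≈ 221.68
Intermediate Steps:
P(A, K) = 1/(5 + A)
U = 10 (U = 7 + 3 = 10)
L = 5 (L = -(-5)*3/3 = -⅓*(-15) = 5)
M(h) = 10
v(a) = 5 - a
(v(P(4, 2)) + M(-11))² = ((5 - 1/(5 + 4)) + 10)² = ((5 - 1/9) + 10)² = ((5 - 1*⅑) + 10)² = ((5 - ⅑) + 10)² = (44/9 + 10)² = (134/9)² = 17956/81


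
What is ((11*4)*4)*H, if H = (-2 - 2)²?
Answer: 2816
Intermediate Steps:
H = 16 (H = (-4)² = 16)
((11*4)*4)*H = ((11*4)*4)*16 = (44*4)*16 = 176*16 = 2816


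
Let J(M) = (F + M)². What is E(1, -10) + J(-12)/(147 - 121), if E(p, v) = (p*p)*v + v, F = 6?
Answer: -242/13 ≈ -18.615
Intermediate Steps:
E(p, v) = v + v*p² (E(p, v) = p²*v + v = v*p² + v = v + v*p²)
J(M) = (6 + M)²
E(1, -10) + J(-12)/(147 - 121) = -10*(1 + 1²) + (6 - 12)²/(147 - 121) = -10*(1 + 1) + (-6)²/26 = -10*2 + 36*(1/26) = -20 + 18/13 = -242/13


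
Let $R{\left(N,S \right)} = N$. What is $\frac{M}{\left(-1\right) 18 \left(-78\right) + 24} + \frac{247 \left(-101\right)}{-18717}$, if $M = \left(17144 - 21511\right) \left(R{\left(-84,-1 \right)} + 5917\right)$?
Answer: $- \frac{3115928807}{174692} \approx -17837.0$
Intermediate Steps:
$M = -25472711$ ($M = \left(17144 - 21511\right) \left(-84 + 5917\right) = \left(-4367\right) 5833 = -25472711$)
$\frac{M}{\left(-1\right) 18 \left(-78\right) + 24} + \frac{247 \left(-101\right)}{-18717} = - \frac{25472711}{\left(-1\right) 18 \left(-78\right) + 24} + \frac{247 \left(-101\right)}{-18717} = - \frac{25472711}{\left(-18\right) \left(-78\right) + 24} - - \frac{24947}{18717} = - \frac{25472711}{1404 + 24} + \frac{24947}{18717} = - \frac{25472711}{1428} + \frac{24947}{18717} = - \frac{3115928807}{174692}$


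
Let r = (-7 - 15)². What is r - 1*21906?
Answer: -21422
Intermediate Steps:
r = 484 (r = (-22)² = 484)
r - 1*21906 = 484 - 1*21906 = 484 - 21906 = -21422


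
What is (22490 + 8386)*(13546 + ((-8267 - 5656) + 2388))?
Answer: 62091636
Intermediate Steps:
(22490 + 8386)*(13546 + ((-8267 - 5656) + 2388)) = 30876*(13546 + (-13923 + 2388)) = 30876*(13546 - 11535) = 30876*2011 = 62091636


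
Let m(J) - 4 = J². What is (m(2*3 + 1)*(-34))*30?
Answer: -54060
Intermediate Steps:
m(J) = 4 + J²
(m(2*3 + 1)*(-34))*30 = ((4 + (2*3 + 1)²)*(-34))*30 = ((4 + (6 + 1)²)*(-34))*30 = ((4 + 7²)*(-34))*30 = ((4 + 49)*(-34))*30 = (53*(-34))*30 = -1802*30 = -54060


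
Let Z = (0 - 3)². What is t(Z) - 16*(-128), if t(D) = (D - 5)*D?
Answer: 2084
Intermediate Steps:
Z = 9 (Z = (-3)² = 9)
t(D) = D*(-5 + D) (t(D) = (-5 + D)*D = D*(-5 + D))
t(Z) - 16*(-128) = 9*(-5 + 9) - 16*(-128) = 9*4 + 2048 = 36 + 2048 = 2084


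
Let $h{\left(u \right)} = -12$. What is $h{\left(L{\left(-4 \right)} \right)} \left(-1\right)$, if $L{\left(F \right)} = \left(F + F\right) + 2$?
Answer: $12$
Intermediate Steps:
$L{\left(F \right)} = 2 + 2 F$ ($L{\left(F \right)} = 2 F + 2 = 2 + 2 F$)
$h{\left(L{\left(-4 \right)} \right)} \left(-1\right) = \left(-12\right) \left(-1\right) = 12$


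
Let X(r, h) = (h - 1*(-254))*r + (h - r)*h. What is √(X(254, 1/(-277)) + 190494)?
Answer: √19566662291/277 ≈ 504.99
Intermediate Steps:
X(r, h) = h*(h - r) + r*(254 + h) (X(r, h) = (h + 254)*r + h*(h - r) = (254 + h)*r + h*(h - r) = r*(254 + h) + h*(h - r) = h*(h - r) + r*(254 + h))
√(X(254, 1/(-277)) + 190494) = √(((1/(-277))² + 254*254) + 190494) = √(((-1/277)² + 64516) + 190494) = √((1/76729 + 64516) + 190494) = √(4950248165/76729 + 190494) = √(19566662291/76729) = √19566662291/277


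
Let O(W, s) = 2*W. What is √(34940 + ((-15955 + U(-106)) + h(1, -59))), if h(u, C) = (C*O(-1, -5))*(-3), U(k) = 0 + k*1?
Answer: 5*√741 ≈ 136.11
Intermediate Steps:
U(k) = k (U(k) = 0 + k = k)
h(u, C) = 6*C (h(u, C) = (C*(2*(-1)))*(-3) = (C*(-2))*(-3) = -2*C*(-3) = 6*C)
√(34940 + ((-15955 + U(-106)) + h(1, -59))) = √(34940 + ((-15955 - 106) + 6*(-59))) = √(34940 + (-16061 - 354)) = √(34940 - 16415) = √18525 = 5*√741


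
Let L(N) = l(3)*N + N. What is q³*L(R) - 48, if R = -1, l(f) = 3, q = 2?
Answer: -80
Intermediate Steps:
L(N) = 4*N (L(N) = 3*N + N = 4*N)
q³*L(R) - 48 = 2³*(4*(-1)) - 48 = 8*(-4) - 48 = -32 - 48 = -80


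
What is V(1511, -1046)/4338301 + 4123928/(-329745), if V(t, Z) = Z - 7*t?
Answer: -17894673592463/1430533063245 ≈ -12.509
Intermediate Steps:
V(1511, -1046)/4338301 + 4123928/(-329745) = (-1046 - 7*1511)/4338301 + 4123928/(-329745) = (-1046 - 10577)*(1/4338301) + 4123928*(-1/329745) = -11623*1/4338301 - 4123928/329745 = -11623/4338301 - 4123928/329745 = -17894673592463/1430533063245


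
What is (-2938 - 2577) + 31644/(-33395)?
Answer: -184205069/33395 ≈ -5515.9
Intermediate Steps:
(-2938 - 2577) + 31644/(-33395) = -5515 + 31644*(-1/33395) = -5515 - 31644/33395 = -184205069/33395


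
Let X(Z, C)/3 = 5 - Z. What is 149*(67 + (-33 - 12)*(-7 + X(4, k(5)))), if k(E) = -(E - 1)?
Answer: 36803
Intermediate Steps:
k(E) = 1 - E (k(E) = -(-1 + E) = 1 - E)
X(Z, C) = 15 - 3*Z (X(Z, C) = 3*(5 - Z) = 15 - 3*Z)
149*(67 + (-33 - 12)*(-7 + X(4, k(5)))) = 149*(67 + (-33 - 12)*(-7 + (15 - 3*4))) = 149*(67 - 45*(-7 + (15 - 12))) = 149*(67 - 45*(-7 + 3)) = 149*(67 - 45*(-4)) = 149*(67 + 180) = 149*247 = 36803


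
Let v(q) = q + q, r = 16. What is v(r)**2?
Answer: 1024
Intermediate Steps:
v(q) = 2*q
v(r)**2 = (2*16)**2 = 32**2 = 1024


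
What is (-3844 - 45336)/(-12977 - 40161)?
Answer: 24590/26569 ≈ 0.92551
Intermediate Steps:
(-3844 - 45336)/(-12977 - 40161) = -49180/(-53138) = -49180*(-1/53138) = 24590/26569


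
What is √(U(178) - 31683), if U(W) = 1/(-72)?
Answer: I*√4562354/12 ≈ 178.0*I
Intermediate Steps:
U(W) = -1/72
√(U(178) - 31683) = √(-1/72 - 31683) = √(-2281177/72) = I*√4562354/12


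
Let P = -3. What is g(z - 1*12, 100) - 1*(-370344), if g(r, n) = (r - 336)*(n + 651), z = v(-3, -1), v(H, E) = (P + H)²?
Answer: 136032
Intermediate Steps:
v(H, E) = (-3 + H)²
z = 36 (z = (-3 - 3)² = (-6)² = 36)
g(r, n) = (-336 + r)*(651 + n)
g(z - 1*12, 100) - 1*(-370344) = (-218736 - 336*100 + 651*(36 - 1*12) + 100*(36 - 1*12)) - 1*(-370344) = (-218736 - 33600 + 651*(36 - 12) + 100*(36 - 12)) + 370344 = (-218736 - 33600 + 651*24 + 100*24) + 370344 = (-218736 - 33600 + 15624 + 2400) + 370344 = -234312 + 370344 = 136032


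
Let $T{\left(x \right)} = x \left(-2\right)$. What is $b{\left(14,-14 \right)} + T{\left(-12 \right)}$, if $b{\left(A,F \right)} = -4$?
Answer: $20$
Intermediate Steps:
$T{\left(x \right)} = - 2 x$
$b{\left(14,-14 \right)} + T{\left(-12 \right)} = -4 - -24 = -4 + 24 = 20$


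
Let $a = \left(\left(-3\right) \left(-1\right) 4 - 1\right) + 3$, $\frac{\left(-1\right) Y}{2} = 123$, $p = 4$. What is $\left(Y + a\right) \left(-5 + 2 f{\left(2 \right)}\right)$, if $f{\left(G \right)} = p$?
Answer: $-696$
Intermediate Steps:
$Y = -246$ ($Y = \left(-2\right) 123 = -246$)
$a = 14$ ($a = \left(3 \cdot 4 - 1\right) + 3 = \left(12 - 1\right) + 3 = 11 + 3 = 14$)
$f{\left(G \right)} = 4$
$\left(Y + a\right) \left(-5 + 2 f{\left(2 \right)}\right) = \left(-246 + 14\right) \left(-5 + 2 \cdot 4\right) = - 232 \left(-5 + 8\right) = \left(-232\right) 3 = -696$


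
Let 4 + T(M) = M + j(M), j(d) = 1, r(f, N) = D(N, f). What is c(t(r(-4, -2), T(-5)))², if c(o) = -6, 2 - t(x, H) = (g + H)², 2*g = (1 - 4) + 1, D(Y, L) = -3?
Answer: 36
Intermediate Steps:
r(f, N) = -3
g = -1 (g = ((1 - 4) + 1)/2 = (-3 + 1)/2 = (½)*(-2) = -1)
T(M) = -3 + M (T(M) = -4 + (M + 1) = -4 + (1 + M) = -3 + M)
t(x, H) = 2 - (-1 + H)²
c(t(r(-4, -2), T(-5)))² = (-6)² = 36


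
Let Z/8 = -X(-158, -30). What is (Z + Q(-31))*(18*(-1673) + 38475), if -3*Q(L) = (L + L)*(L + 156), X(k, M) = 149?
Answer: 11632938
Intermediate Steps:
Q(L) = -2*L*(156 + L)/3 (Q(L) = -(L + L)*(L + 156)/3 = -2*L*(156 + L)/3)
Z = -1192 (Z = 8*(-1*149) = 8*(-149) = -1192)
(Z + Q(-31))*(18*(-1673) + 38475) = (-1192 - ⅔*(-31)*(156 - 31))*(18*(-1673) + 38475) = (-1192 - ⅔*(-31)*125)*(-30114 + 38475) = (-1192 + 7750/3)*8361 = (4174/3)*8361 = 11632938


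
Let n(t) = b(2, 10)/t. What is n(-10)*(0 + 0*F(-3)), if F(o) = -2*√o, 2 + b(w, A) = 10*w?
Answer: 0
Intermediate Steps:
b(w, A) = -2 + 10*w
n(t) = 18/t (n(t) = (-2 + 10*2)/t = (-2 + 20)/t = 18/t)
n(-10)*(0 + 0*F(-3)) = (18/(-10))*(0 + 0*(-2*I*√3)) = (18*(-⅒))*(0 + 0*(-2*I*√3)) = -9*(0 + 0*(-2*I*√3))/5 = -9*(0 + 0)/5 = -9/5*0 = 0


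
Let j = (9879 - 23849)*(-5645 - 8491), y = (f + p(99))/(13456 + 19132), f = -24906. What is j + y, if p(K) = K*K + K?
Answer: 3217737808977/16294 ≈ 1.9748e+8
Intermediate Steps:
p(K) = K + K**2 (p(K) = K**2 + K = K + K**2)
y = -7503/16294 (y = (-24906 + 99*(1 + 99))/(13456 + 19132) = (-24906 + 99*100)/32588 = (-24906 + 9900)*(1/32588) = -15006*1/32588 = -7503/16294 ≈ -0.46048)
j = 197479920 (j = -13970*(-14136) = 197479920)
j + y = 197479920 - 7503/16294 = 3217737808977/16294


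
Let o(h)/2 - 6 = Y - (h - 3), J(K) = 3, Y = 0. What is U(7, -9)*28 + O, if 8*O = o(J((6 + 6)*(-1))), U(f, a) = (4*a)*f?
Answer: -14109/2 ≈ -7054.5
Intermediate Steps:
U(f, a) = 4*a*f
o(h) = 18 - 2*h (o(h) = 12 + 2*(0 - (h - 3)) = 12 + 2*(0 - (-3 + h)) = 12 + 2*(0 + (3 - h)) = 12 + 2*(3 - h) = 12 + (6 - 2*h) = 18 - 2*h)
O = 3/2 (O = (18 - 2*3)/8 = (18 - 6)/8 = (⅛)*12 = 3/2 ≈ 1.5000)
U(7, -9)*28 + O = (4*(-9)*7)*28 + 3/2 = -252*28 + 3/2 = -7056 + 3/2 = -14109/2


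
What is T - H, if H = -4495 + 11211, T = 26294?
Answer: 19578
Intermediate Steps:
H = 6716
T - H = 26294 - 1*6716 = 26294 - 6716 = 19578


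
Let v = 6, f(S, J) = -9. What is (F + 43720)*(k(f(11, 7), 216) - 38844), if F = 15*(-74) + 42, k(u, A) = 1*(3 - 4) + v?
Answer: -1656561028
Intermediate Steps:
k(u, A) = 5 (k(u, A) = 1*(3 - 4) + 6 = 1*(-1) + 6 = -1 + 6 = 5)
F = -1068 (F = -1110 + 42 = -1068)
(F + 43720)*(k(f(11, 7), 216) - 38844) = (-1068 + 43720)*(5 - 38844) = 42652*(-38839) = -1656561028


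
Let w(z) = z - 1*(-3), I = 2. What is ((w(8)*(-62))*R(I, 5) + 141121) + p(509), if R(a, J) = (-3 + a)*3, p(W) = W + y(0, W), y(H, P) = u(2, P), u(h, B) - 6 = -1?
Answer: 143681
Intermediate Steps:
u(h, B) = 5 (u(h, B) = 6 - 1 = 5)
y(H, P) = 5
w(z) = 3 + z (w(z) = z + 3 = 3 + z)
p(W) = 5 + W (p(W) = W + 5 = 5 + W)
R(a, J) = -9 + 3*a
((w(8)*(-62))*R(I, 5) + 141121) + p(509) = (((3 + 8)*(-62))*(-9 + 3*2) + 141121) + (5 + 509) = ((11*(-62))*(-9 + 6) + 141121) + 514 = (-682*(-3) + 141121) + 514 = (2046 + 141121) + 514 = 143167 + 514 = 143681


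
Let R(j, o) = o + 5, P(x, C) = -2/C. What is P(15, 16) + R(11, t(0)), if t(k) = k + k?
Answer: 39/8 ≈ 4.8750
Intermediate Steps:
t(k) = 2*k
R(j, o) = 5 + o
P(15, 16) + R(11, t(0)) = -2/16 + (5 + 2*0) = -2*1/16 + (5 + 0) = -1/8 + 5 = 39/8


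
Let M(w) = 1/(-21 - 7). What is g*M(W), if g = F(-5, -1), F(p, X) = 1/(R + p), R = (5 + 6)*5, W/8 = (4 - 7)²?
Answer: -1/1400 ≈ -0.00071429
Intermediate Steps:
W = 72 (W = 8*(4 - 7)² = 8*(-3)² = 8*9 = 72)
M(w) = -1/28 (M(w) = 1/(-28) = -1/28)
R = 55 (R = 11*5 = 55)
F(p, X) = 1/(55 + p)
g = 1/50 (g = 1/(55 - 5) = 1/50 ≈ 0.020000)
g*M(W) = (1/50)*(-1/28) = -1/1400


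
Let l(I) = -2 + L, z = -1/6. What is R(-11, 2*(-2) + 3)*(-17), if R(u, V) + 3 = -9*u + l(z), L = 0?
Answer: -1598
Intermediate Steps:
z = -1/6 (z = -1*1/6 = -1/6 ≈ -0.16667)
l(I) = -2 (l(I) = -2 + 0 = -2)
R(u, V) = -5 - 9*u (R(u, V) = -3 + (-9*u - 2) = -3 + (-2 - 9*u) = -5 - 9*u)
R(-11, 2*(-2) + 3)*(-17) = (-5 - 9*(-11))*(-17) = (-5 + 99)*(-17) = 94*(-17) = -1598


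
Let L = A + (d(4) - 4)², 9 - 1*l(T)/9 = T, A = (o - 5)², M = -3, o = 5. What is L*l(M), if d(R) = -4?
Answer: 6912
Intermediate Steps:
A = 0 (A = (5 - 5)² = 0² = 0)
l(T) = 81 - 9*T
L = 64 (L = 0 + (-4 - 4)² = 0 + (-8)² = 0 + 64 = 64)
L*l(M) = 64*(81 - 9*(-3)) = 64*(81 + 27) = 64*108 = 6912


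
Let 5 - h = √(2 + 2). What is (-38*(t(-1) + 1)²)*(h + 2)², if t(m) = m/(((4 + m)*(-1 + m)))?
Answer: -23275/18 ≈ -1293.1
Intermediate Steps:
h = 3 (h = 5 - √(2 + 2) = 5 - √4 = 5 - 1*2 = 5 - 2 = 3)
t(m) = m/((-1 + m)*(4 + m)) (t(m) = m/(((-1 + m)*(4 + m))) = m*(1/((-1 + m)*(4 + m))) = m/((-1 + m)*(4 + m)))
(-38*(t(-1) + 1)²)*(h + 2)² = (-38*(-1/(-4 + (-1)² + 3*(-1)) + 1)²)*(3 + 2)² = -38*(-1/(-4 + 1 - 3) + 1)²*5² = -38*(-1/(-6) + 1)²*25 = -38*(-1*(-⅙) + 1)²*25 = -38*(⅙ + 1)²*25 = -38*(7/6)²*25 = -38*49/36*25 = -931/18*25 = -23275/18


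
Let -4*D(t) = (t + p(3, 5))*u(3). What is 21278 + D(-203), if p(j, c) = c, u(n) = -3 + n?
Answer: 21278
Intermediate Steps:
D(t) = 0 (D(t) = -(t + 5)*(-3 + 3)/4 = -(5 + t)*0/4 = -¼*0 = 0)
21278 + D(-203) = 21278 + 0 = 21278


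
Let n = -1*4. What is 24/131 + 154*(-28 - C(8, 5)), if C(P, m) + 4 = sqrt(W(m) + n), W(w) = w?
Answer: -504326/131 ≈ -3849.8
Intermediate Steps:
n = -4
C(P, m) = -4 + sqrt(-4 + m) (C(P, m) = -4 + sqrt(m - 4) = -4 + sqrt(-4 + m))
24/131 + 154*(-28 - C(8, 5)) = 24/131 + 154*(-28 - (-4 + sqrt(-4 + 5))) = 24*(1/131) + 154*(-28 - (-4 + sqrt(1))) = 24/131 + 154*(-28 - (-4 + 1)) = 24/131 + 154*(-28 - 1*(-3)) = 24/131 + 154*(-28 + 3) = 24/131 + 154*(-25) = 24/131 - 3850 = -504326/131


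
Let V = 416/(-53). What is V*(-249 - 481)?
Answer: 303680/53 ≈ 5729.8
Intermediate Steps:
V = -416/53 (V = 416*(-1/53) = -416/53 ≈ -7.8491)
V*(-249 - 481) = -416*(-249 - 481)/53 = -416/53*(-730) = 303680/53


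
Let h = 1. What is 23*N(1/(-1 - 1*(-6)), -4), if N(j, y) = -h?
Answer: -23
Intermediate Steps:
N(j, y) = -1 (N(j, y) = -1*1 = -1)
23*N(1/(-1 - 1*(-6)), -4) = 23*(-1) = -23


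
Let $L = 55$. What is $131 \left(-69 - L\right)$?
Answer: $-16244$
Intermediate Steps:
$131 \left(-69 - L\right) = 131 \left(-69 - 55\right) = 131 \left(-124\right) = -16244$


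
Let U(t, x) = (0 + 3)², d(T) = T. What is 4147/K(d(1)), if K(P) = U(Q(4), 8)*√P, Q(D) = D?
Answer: 4147/9 ≈ 460.78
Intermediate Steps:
U(t, x) = 9 (U(t, x) = 3² = 9)
K(P) = 9*√P
4147/K(d(1)) = 4147/((9*√1)) = 4147/((9*1)) = 4147/9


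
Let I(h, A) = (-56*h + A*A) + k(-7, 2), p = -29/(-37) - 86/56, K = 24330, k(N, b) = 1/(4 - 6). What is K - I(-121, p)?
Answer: 18840567791/1073296 ≈ 17554.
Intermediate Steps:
k(N, b) = -½ (k(N, b) = 1/(-2) = -½)
p = -779/1036 (p = -29*(-1/37) - 86*1/56 = 29/37 - 43/28 = -779/1036 ≈ -0.75193)
I(h, A) = -½ + A² - 56*h (I(h, A) = (-56*h + A*A) - ½ = (-56*h + A²) - ½ = (A² - 56*h) - ½ = -½ + A² - 56*h)
K - I(-121, p) = 24330 - (-½ + (-779/1036)² - 56*(-121)) = 24330 - (-½ + 606841/1073296 + 6776) = 24330 - 1*7272723889/1073296 = 24330 - 7272723889/1073296 = 18840567791/1073296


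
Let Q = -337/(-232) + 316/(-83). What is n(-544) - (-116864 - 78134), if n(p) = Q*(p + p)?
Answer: 475526562/2407 ≈ 1.9756e+5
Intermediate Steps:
Q = -45341/19256 (Q = -337*(-1/232) + 316*(-1/83) = 337/232 - 316/83 = -45341/19256 ≈ -2.3546)
n(p) = -45341*p/9628 (n(p) = -45341*(p + p)/19256 = -45341*p/9628)
n(-544) - (-116864 - 78134) = -45341/9628*(-544) - (-116864 - 78134) = 6166376/2407 - 1*(-194998) = 6166376/2407 + 194998 = 475526562/2407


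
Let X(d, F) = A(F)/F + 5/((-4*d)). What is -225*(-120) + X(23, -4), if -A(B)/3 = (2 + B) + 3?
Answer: 621016/23 ≈ 27001.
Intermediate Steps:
A(B) = -15 - 3*B (A(B) = -3*((2 + B) + 3) = -3*(5 + B) = -15 - 3*B)
X(d, F) = -5/(4*d) + (-15 - 3*F)/F (X(d, F) = (-15 - 3*F)/F + 5/((-4*d)) = (-15 - 3*F)/F + 5*(-1/(4*d)) = (-15 - 3*F)/F - 5/(4*d) = -5/(4*d) + (-15 - 3*F)/F)
-225*(-120) + X(23, -4) = -225*(-120) + (-3 - 15/(-4) - 5/4/23) = 27000 + (-3 - 15*(-¼) - 5/4*1/23) = 27000 + (-3 + 15/4 - 5/92) = 27000 + 16/23 = 621016/23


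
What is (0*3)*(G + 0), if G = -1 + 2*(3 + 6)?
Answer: 0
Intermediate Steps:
G = 17 (G = -1 + 2*9 = -1 + 18 = 17)
(0*3)*(G + 0) = (0*3)*(17 + 0) = 0*17 = 0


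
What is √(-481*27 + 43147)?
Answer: 4*√1885 ≈ 173.67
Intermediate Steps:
√(-481*27 + 43147) = √(-12987 + 43147) = √30160 = 4*√1885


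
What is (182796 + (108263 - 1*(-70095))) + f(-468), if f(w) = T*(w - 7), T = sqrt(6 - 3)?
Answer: 361154 - 475*sqrt(3) ≈ 3.6033e+5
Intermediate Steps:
T = sqrt(3) ≈ 1.7320
f(w) = sqrt(3)*(-7 + w) (f(w) = sqrt(3)*(w - 7) = sqrt(3)*(-7 + w))
(182796 + (108263 - 1*(-70095))) + f(-468) = (182796 + (108263 - 1*(-70095))) + sqrt(3)*(-7 - 468) = (182796 + (108263 + 70095)) + sqrt(3)*(-475) = (182796 + 178358) - 475*sqrt(3) = 361154 - 475*sqrt(3)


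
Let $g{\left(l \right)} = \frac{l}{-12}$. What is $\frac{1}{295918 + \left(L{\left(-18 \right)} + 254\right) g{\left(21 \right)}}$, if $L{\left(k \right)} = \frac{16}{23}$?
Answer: $\frac{46}{13591725} \approx 3.3844 \cdot 10^{-6}$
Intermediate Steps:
$L{\left(k \right)} = \frac{16}{23}$ ($L{\left(k \right)} = 16 \cdot \frac{1}{23} = \frac{16}{23}$)
$g{\left(l \right)} = - \frac{l}{12}$ ($g{\left(l \right)} = l \left(- \frac{1}{12}\right) = - \frac{l}{12}$)
$\frac{1}{295918 + \left(L{\left(-18 \right)} + 254\right) g{\left(21 \right)}} = \frac{1}{295918 + \left(\frac{16}{23} + 254\right) \left(\left(- \frac{1}{12}\right) 21\right)} = \frac{1}{295918 + \frac{5858}{23} \left(- \frac{7}{4}\right)} = \frac{1}{295918 - \frac{20503}{46}} = \frac{1}{\frac{13591725}{46}} = \frac{46}{13591725}$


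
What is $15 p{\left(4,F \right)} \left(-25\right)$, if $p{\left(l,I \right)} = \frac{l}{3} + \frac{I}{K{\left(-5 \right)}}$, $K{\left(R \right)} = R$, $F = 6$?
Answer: $-50$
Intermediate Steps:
$p{\left(l,I \right)} = - \frac{I}{5} + \frac{l}{3}$ ($p{\left(l,I \right)} = \frac{l}{3} + \frac{I}{-5} = l \frac{1}{3} + I \left(- \frac{1}{5}\right) = \frac{l}{3} - \frac{I}{5} = - \frac{I}{5} + \frac{l}{3}$)
$15 p{\left(4,F \right)} \left(-25\right) = 15 \left(\left(- \frac{1}{5}\right) 6 + \frac{1}{3} \cdot 4\right) \left(-25\right) = 15 \left(- \frac{6}{5} + \frac{4}{3}\right) \left(-25\right) = 15 \cdot \frac{2}{15} \left(-25\right) = 2 \left(-25\right) = -50$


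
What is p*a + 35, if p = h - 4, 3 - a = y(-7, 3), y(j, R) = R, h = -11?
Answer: 35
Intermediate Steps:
a = 0 (a = 3 - 1*3 = 3 - 3 = 0)
p = -15 (p = -11 - 4 = -15)
p*a + 35 = -15*0 + 35 = 0 + 35 = 35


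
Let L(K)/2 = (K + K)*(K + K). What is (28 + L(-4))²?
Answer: 24336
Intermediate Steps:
L(K) = 8*K² (L(K) = 2*((K + K)*(K + K)) = 2*((2*K)*(2*K)) = 2*(4*K²) = 8*K²)
(28 + L(-4))² = (28 + 8*(-4)²)² = (28 + 8*16)² = (28 + 128)² = 156² = 24336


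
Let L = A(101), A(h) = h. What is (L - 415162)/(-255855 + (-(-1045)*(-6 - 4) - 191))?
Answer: 415061/266496 ≈ 1.5575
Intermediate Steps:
L = 101
(L - 415162)/(-255855 + (-(-1045)*(-6 - 4) - 191)) = (101 - 415162)/(-255855 + (-(-1045)*(-6 - 4) - 191)) = -415061/(-255855 + (-(-1045)*(-10) - 191)) = -415061/(-255855 + (-209*50 - 191)) = -415061/(-255855 + (-10450 - 191)) = -415061/(-255855 - 10641) = -415061/(-266496) = -415061*(-1/266496) = 415061/266496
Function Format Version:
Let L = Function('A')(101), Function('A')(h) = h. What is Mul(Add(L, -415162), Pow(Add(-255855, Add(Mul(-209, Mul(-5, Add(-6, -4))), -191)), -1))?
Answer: Rational(415061, 266496) ≈ 1.5575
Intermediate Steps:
L = 101
Mul(Add(L, -415162), Pow(Add(-255855, Add(Mul(-209, Mul(-5, Add(-6, -4))), -191)), -1)) = Mul(Add(101, -415162), Pow(Add(-255855, Add(Mul(-209, Mul(-5, Add(-6, -4))), -191)), -1)) = Mul(-415061, Pow(Add(-255855, Add(Mul(-209, Mul(-5, -10)), -191)), -1)) = Mul(-415061, Pow(Add(-255855, Add(Mul(-209, 50), -191)), -1)) = Mul(-415061, Pow(Add(-255855, Add(-10450, -191)), -1)) = Mul(-415061, Pow(Add(-255855, -10641), -1)) = Mul(-415061, Pow(-266496, -1)) = Mul(-415061, Rational(-1, 266496)) = Rational(415061, 266496)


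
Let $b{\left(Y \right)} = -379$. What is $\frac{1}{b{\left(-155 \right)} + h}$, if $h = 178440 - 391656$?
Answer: $- \frac{1}{213595} \approx -4.6818 \cdot 10^{-6}$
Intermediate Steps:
$h = -213216$
$\frac{1}{b{\left(-155 \right)} + h} = \frac{1}{-379 - 213216} = \frac{1}{-213595} = - \frac{1}{213595}$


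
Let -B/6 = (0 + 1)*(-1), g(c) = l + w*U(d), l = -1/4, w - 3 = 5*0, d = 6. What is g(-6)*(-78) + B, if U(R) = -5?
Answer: 2391/2 ≈ 1195.5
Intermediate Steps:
w = 3 (w = 3 + 5*0 = 3 + 0 = 3)
l = -1/4 (l = -1*1/4 = -1/4 ≈ -0.25000)
g(c) = -61/4 (g(c) = -1/4 + 3*(-5) = -1/4 - 15 = -61/4)
B = 6 (B = -6*(0 + 1)*(-1) = -6*(-1) = 6)
g(-6)*(-78) + B = -61/4*(-78) + 6 = 2379/2 + 6 = 2391/2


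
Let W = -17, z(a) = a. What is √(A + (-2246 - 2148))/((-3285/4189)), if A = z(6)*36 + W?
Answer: -4189*I*√4195/3285 ≈ -82.593*I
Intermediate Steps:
A = 199 (A = 6*36 - 17 = 216 - 17 = 199)
√(A + (-2246 - 2148))/((-3285/4189)) = √(199 + (-2246 - 2148))/((-3285/4189)) = √(199 - 4394)/((-3285*1/4189)) = √(-4195)/(-3285/4189) = (I*√4195)*(-4189/3285) = -4189*I*√4195/3285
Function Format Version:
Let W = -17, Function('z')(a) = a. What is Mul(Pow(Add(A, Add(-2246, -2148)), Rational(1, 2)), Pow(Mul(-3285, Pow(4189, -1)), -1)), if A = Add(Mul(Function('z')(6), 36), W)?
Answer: Mul(Rational(-4189, 3285), I, Pow(4195, Rational(1, 2))) ≈ Mul(-82.593, I)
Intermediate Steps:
A = 199 (A = Add(Mul(6, 36), -17) = Add(216, -17) = 199)
Mul(Pow(Add(A, Add(-2246, -2148)), Rational(1, 2)), Pow(Mul(-3285, Pow(4189, -1)), -1)) = Mul(Pow(Add(199, Add(-2246, -2148)), Rational(1, 2)), Pow(Mul(-3285, Pow(4189, -1)), -1)) = Mul(Pow(Add(199, -4394), Rational(1, 2)), Pow(Mul(-3285, Rational(1, 4189)), -1)) = Mul(Pow(-4195, Rational(1, 2)), Pow(Rational(-3285, 4189), -1)) = Mul(Mul(I, Pow(4195, Rational(1, 2))), Rational(-4189, 3285)) = Mul(Rational(-4189, 3285), I, Pow(4195, Rational(1, 2)))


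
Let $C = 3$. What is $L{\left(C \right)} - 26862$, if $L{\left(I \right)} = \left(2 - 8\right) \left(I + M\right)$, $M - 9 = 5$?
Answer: $-26964$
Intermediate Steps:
$M = 14$ ($M = 9 + 5 = 14$)
$L{\left(I \right)} = -84 - 6 I$ ($L{\left(I \right)} = \left(2 - 8\right) \left(I + 14\right) = - 6 \left(14 + I\right) = -84 - 6 I$)
$L{\left(C \right)} - 26862 = \left(-84 - 18\right) - 26862 = -102 - 26862 = -26964$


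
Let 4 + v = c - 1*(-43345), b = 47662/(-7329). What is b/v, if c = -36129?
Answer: -23831/26428374 ≈ -0.00090172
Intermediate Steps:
b = -47662/7329 (b = 47662*(-1/7329) = -47662/7329 ≈ -6.5032)
v = 7212 (v = -4 + (-36129 - 1*(-43345)) = -4 + (-36129 + 43345) = -4 + 7216 = 7212)
b/v = -47662/7329/7212 = -47662/7329*1/7212 = -23831/26428374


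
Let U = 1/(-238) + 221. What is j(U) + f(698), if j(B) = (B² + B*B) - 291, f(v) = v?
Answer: 2777971463/28322 ≈ 98085.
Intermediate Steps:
U = 52597/238 (U = -1/238 + 221 = 52597/238 ≈ 221.00)
j(B) = -291 + 2*B² (j(B) = (B² + B²) - 291 = 2*B² - 291 = -291 + 2*B²)
j(U) + f(698) = (-291 + 2*(52597/238)²) + 698 = (-291 + 2*(2766444409/56644)) + 698 = (-291 + 2766444409/28322) + 698 = 2758202707/28322 + 698 = 2777971463/28322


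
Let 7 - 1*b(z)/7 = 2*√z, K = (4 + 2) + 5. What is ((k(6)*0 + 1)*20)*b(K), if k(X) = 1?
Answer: 980 - 280*√11 ≈ 51.345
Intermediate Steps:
K = 11 (K = 6 + 5 = 11)
b(z) = 49 - 14*√z
((k(6)*0 + 1)*20)*b(K) = ((1*0 + 1)*20)*(49 - 14*√11) = ((0 + 1)*20)*(49 - 14*√11) = (1*20)*(49 - 14*√11) = 20*(49 - 14*√11) = 980 - 280*√11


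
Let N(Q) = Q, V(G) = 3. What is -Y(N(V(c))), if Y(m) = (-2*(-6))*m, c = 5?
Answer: -36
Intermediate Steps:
Y(m) = 12*m
-Y(N(V(c))) = -12*3 = -1*36 = -36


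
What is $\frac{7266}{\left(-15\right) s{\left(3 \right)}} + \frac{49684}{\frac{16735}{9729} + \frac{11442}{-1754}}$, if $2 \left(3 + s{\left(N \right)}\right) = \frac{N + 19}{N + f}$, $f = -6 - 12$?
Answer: $- \frac{837205773411}{81966028} \approx -10214.0$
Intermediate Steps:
$f = -18$ ($f = -6 - 12 = -18$)
$s{\left(N \right)} = -3 + \frac{19 + N}{2 \left(-18 + N\right)}$ ($s{\left(N \right)} = -3 + \frac{\left(N + 19\right) \frac{1}{N - 18}}{2} = -3 + \frac{\left(19 + N\right) \frac{1}{-18 + N}}{2} = -3 + \frac{\frac{1}{-18 + N} \left(19 + N\right)}{2} = -3 + \frac{19 + N}{2 \left(-18 + N\right)}$)
$\frac{7266}{\left(-15\right) s{\left(3 \right)}} + \frac{49684}{\frac{16735}{9729} + \frac{11442}{-1754}} = \frac{7266}{\left(-15\right) \frac{127 - 15}{2 \left(-18 + 3\right)}} + \frac{49684}{\frac{16735}{9729} + \frac{11442}{-1754}} = \frac{7266}{\left(-15\right) \frac{127 - 15}{2 \left(-15\right)}} + \frac{49684}{16735 \cdot \frac{1}{9729} + 11442 \left(- \frac{1}{1754}\right)} = \frac{7266}{\left(-15\right) \frac{1}{2} \left(- \frac{1}{15}\right) 112} + \frac{49684}{\frac{16735}{9729} - \frac{5721}{877}} = \frac{7266}{\left(-15\right) \left(- \frac{56}{15}\right)} + \frac{49684}{- \frac{40983014}{8532333}} = \frac{7266}{56} + 49684 \left(- \frac{8532333}{40983014}\right) = 7266 \cdot \frac{1}{56} - \frac{211960216386}{20491507} = \frac{519}{4} - \frac{211960216386}{20491507} = - \frac{837205773411}{81966028}$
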